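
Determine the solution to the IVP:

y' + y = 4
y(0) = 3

General solution: y = 4 + Ce^(-x)
Applying y(0) = 3: C = 3 - 4 = -1
Particular solution: y = 4 - e^(-x)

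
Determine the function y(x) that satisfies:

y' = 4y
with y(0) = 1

General solution: y = Ce^(4x)
Applying IC y(0) = 1:
Particular solution: y = e^(4x)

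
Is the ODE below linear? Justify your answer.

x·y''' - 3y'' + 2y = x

Yes. Linear (y and its derivatives appear to the first power only, no products of y terms)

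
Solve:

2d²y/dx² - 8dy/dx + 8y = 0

Characteristic equation: 2r² - 8r + 8 = 0
Divide by 2: r² - 4r + 4 = 0
Factored: (r - 2)² = 0
Repeated root: r = 2
General solution: y = (C₁ + C₂x)e^(2x)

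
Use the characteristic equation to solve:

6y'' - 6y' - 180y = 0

Characteristic equation: 6r² - 6r - 180 = 0
Divide by 6: r² - r - 30 = 0
Roots: r = 6, -5 (distinct real)
General solution: y = C₁e^(6x) + C₂e^(-5x)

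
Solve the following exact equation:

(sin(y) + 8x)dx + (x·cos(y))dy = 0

Verify exactness: ∂M/∂y = ∂N/∂x ✓
Find F(x,y) such that ∂F/∂x = M, ∂F/∂y = N
Solution: x·sin(y) + 4x² = C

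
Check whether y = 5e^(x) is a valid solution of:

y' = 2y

Verification:
y = 5e^(x)
y' = 5e^(x)
But 2y = 10e^(x)
y' ≠ 2y — the derivative does not match

No, it is not a solution.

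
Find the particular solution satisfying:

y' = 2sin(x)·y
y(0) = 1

General solution: y = Ce^(-2cos(x))
Applying IC y(0) = 1:
Particular solution: y = e^(2(1-cos(x)))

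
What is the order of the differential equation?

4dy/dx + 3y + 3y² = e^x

The order is 1 (highest derivative is of order 1).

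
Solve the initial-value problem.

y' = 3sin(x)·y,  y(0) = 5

General solution: y = Ce^(-3cos(x))
Applying IC y(0) = 5:
Particular solution: y = 5e^(3(1-cos(x)))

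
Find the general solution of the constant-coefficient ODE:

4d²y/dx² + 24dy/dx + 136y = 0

Characteristic equation: 4r² + 24r + 136 = 0
Divide by 4: r² + 6r + 34 = 0
Roots: r = -3 ± 5i (complex conjugates)
General solution: y = e^(-3x)(C₁cos(5x) + C₂sin(5x))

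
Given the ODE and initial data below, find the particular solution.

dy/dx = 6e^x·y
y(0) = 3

General solution: y = Ce^(6e^x)
Applying IC y(0) = 3:
Particular solution: y = 3e^(6(e^x - 1))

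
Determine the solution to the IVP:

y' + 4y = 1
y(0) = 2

General solution: y = 1/4 + Ce^(-4x)
Applying y(0) = 2: C = 2 - 1/4 = 7/4
Particular solution: y = 1/4 + (7/4)e^(-4x)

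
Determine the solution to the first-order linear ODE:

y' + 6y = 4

Using integrating factor method:

General solution: y = 2/3 + Ce^(-6x)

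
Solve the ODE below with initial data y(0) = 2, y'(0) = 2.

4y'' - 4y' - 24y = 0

General solution: y = C₁e^(3x) + C₂e^(-2x)
Applying ICs: C₁ = 6/5, C₂ = 4/5
Particular solution: y = (6/5)e^(3x) + (4/5)e^(-2x)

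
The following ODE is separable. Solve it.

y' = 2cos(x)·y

Separating variables and integrating:
ln|y| = 2sin(x) + C

General solution: y = Ce^(2sin(x))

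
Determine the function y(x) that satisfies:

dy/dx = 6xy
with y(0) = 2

General solution: y = Ce^(3x²)
Applying IC y(0) = 2:
Particular solution: y = 2e^(3x²)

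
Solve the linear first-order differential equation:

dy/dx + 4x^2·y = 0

Using integrating factor method:

General solution: y = Ce^(-4x^3/3)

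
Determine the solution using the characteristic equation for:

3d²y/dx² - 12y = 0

Characteristic equation: 3r² - 12 = 0
Divide by 3: r² - 4 = 0
Roots: r = 2, -2 (distinct real)
General solution: y = C₁e^(2x) + C₂e^(-2x)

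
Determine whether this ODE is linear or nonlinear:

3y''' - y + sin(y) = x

Nonlinear (sin(y) is nonlinear in y)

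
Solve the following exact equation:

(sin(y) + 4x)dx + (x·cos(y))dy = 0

Verify exactness: ∂M/∂y = ∂N/∂x ✓
Find F(x,y) such that ∂F/∂x = M, ∂F/∂y = N
Solution: x·sin(y) + 2x² = C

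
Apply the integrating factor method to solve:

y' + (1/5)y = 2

Using integrating factor method:

General solution: y = 10 + Ce^(-x/5)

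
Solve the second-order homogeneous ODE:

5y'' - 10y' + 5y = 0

Characteristic equation: 5r² - 10r + 5 = 0
Divide by 5: r² - 2r + 1 = 0
Factored: (r - 1)² = 0
Repeated root: r = 1
General solution: y = (C₁ + C₂x)e^x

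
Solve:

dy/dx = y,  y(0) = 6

General solution: y = Ce^x
Applying IC y(0) = 6:
Particular solution: y = 6e^x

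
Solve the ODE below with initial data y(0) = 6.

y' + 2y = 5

General solution: y = 5/2 + Ce^(-2x)
Applying y(0) = 6: C = 6 - 5/2 = 7/2
Particular solution: y = 5/2 + (7/2)e^(-2x)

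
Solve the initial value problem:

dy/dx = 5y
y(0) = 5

General solution: y = Ce^(5x)
Applying IC y(0) = 5:
Particular solution: y = 5e^(5x)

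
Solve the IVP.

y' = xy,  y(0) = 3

General solution: y = Ce^(x²/2)
Applying IC y(0) = 3:
Particular solution: y = 3e^(x²/2)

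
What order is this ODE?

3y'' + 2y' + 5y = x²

The order is 2 (highest derivative is of order 2).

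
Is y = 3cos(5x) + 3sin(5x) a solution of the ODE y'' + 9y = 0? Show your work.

Verification:
y'' = -75cos(5x) - 75sin(5x)
y'' + 9y ≠ 0 (frequency mismatch: got 25 instead of 9)

No, it is not a solution.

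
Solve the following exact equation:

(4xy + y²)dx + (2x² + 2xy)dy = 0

Verify exactness: ∂M/∂y = ∂N/∂x ✓
Find F(x,y) such that ∂F/∂x = M, ∂F/∂y = N
Solution: 2x²y + xy² = C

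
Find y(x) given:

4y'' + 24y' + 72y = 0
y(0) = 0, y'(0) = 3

General solution: y = e^(-3x)(C₁cos(3x) + C₂sin(3x))
Complex roots r = -3 ± 3i
Applying ICs: C₁ = 0, C₂ = 1
Particular solution: y = e^(-3x)(sin(3x))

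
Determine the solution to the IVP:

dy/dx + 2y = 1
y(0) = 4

General solution: y = 1/2 + Ce^(-2x)
Applying y(0) = 4: C = 4 - 1/2 = 7/2
Particular solution: y = 1/2 + (7/2)e^(-2x)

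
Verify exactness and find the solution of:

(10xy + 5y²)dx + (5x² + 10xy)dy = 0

Verify exactness: ∂M/∂y = ∂N/∂x ✓
Find F(x,y) such that ∂F/∂x = M, ∂F/∂y = N
Solution: 5x²y + 5xy² = C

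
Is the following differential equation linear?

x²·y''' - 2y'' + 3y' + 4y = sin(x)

Yes. Linear (y and its derivatives appear to the first power only, no products of y terms)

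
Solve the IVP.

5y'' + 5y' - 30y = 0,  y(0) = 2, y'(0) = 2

General solution: y = C₁e^(2x) + C₂e^(-3x)
Applying ICs: C₁ = 8/5, C₂ = 2/5
Particular solution: y = (8/5)e^(2x) + (2/5)e^(-3x)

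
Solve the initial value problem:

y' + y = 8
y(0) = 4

General solution: y = 8 + Ce^(-x)
Applying y(0) = 4: C = 4 - 8 = -4
Particular solution: y = 8 - 4e^(-x)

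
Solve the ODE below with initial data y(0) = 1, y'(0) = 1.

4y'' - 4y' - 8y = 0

General solution: y = C₁e^(2x) + C₂e^(-x)
Applying ICs: C₁ = 2/3, C₂ = 1/3
Particular solution: y = (2/3)e^(2x) + (1/3)e^(-x)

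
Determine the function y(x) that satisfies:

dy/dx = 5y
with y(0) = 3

General solution: y = Ce^(5x)
Applying IC y(0) = 3:
Particular solution: y = 3e^(5x)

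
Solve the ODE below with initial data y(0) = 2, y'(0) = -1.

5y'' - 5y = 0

General solution: y = C₁e^x + C₂e^(-x)
Applying ICs: C₁ = 1/2, C₂ = 3/2
Particular solution: y = (1/2)e^x + (3/2)e^(-x)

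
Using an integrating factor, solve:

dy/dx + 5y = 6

Using integrating factor method:

General solution: y = 6/5 + Ce^(-5x)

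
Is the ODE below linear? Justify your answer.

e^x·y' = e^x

Yes. Linear (y and its derivatives appear to the first power only, no products of y terms)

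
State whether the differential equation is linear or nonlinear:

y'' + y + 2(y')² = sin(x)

Nonlinear ((y')² term)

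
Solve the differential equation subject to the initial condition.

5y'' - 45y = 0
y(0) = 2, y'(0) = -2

General solution: y = C₁e^(3x) + C₂e^(-3x)
Applying ICs: C₁ = 2/3, C₂ = 4/3
Particular solution: y = (2/3)e^(3x) + (4/3)e^(-3x)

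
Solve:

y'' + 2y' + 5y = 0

Characteristic equation: r² + 2r + 5 = 0
Roots: r = -1 ± 2i (complex conjugates)
General solution: y = e^(-x)(C₁cos(2x) + C₂sin(2x))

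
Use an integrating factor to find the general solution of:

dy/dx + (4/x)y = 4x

Using integrating factor method:

General solution: y = (2/3)x^2 + Cx^(-4)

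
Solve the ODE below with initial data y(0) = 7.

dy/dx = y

General solution: y = Ce^x
Applying IC y(0) = 7:
Particular solution: y = 7e^x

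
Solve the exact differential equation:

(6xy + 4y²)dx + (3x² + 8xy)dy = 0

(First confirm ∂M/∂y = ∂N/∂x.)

Verify exactness: ∂M/∂y = ∂N/∂x ✓
Find F(x,y) such that ∂F/∂x = M, ∂F/∂y = N
Solution: 3x²y + 4xy² = C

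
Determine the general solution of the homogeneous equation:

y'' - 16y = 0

Characteristic equation: r² - 16 = 0
Roots: r = 4, -4 (distinct real)
General solution: y = C₁e^(4x) + C₂e^(-4x)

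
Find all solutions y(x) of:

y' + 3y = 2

Using integrating factor method:

General solution: y = 2/3 + Ce^(-3x)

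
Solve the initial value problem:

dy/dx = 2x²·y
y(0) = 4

General solution: y = Ce^(2x³/3)
Applying IC y(0) = 4:
Particular solution: y = 4e^(2x³/3)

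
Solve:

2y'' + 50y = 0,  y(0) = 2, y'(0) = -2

General solution: y = C₁cos(5x) + C₂sin(5x)
Complex roots r = ±5i
Applying ICs: C₁ = 2, C₂ = -2/5
Particular solution: y = 2cos(5x) - (2/5)sin(5x)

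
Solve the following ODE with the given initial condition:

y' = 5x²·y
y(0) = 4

General solution: y = Ce^(5x³/3)
Applying IC y(0) = 4:
Particular solution: y = 4e^(5x³/3)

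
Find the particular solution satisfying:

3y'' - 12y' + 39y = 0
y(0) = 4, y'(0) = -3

General solution: y = e^(2x)(C₁cos(3x) + C₂sin(3x))
Complex roots r = 2 ± 3i
Applying ICs: C₁ = 4, C₂ = -11/3
Particular solution: y = e^(2x)(4cos(3x) - (11/3)sin(3x))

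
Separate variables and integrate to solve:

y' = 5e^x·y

Separating variables and integrating:
ln|y| = 5e^x + C

General solution: y = Ce^(5e^x)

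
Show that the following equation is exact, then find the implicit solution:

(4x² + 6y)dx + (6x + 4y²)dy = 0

Verify exactness: ∂M/∂y = ∂N/∂x ✓
Find F(x,y) such that ∂F/∂x = M, ∂F/∂y = N
Solution: 4x³/3 + 6xy + 4y³/3 = C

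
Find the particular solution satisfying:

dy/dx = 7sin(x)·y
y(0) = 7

General solution: y = Ce^(-7cos(x))
Applying IC y(0) = 7:
Particular solution: y = 7e^(7(1-cos(x)))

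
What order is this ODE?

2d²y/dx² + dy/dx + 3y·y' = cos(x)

The order is 2 (highest derivative is of order 2).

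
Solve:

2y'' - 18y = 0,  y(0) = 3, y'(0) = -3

General solution: y = C₁e^(3x) + C₂e^(-3x)
Applying ICs: C₁ = 1, C₂ = 2
Particular solution: y = e^(3x) + 2e^(-3x)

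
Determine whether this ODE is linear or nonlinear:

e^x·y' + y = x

Linear (y and its derivatives appear to the first power only, no products of y terms)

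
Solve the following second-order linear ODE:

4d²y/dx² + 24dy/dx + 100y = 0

Characteristic equation: 4r² + 24r + 100 = 0
Divide by 4: r² + 6r + 25 = 0
Roots: r = -3 ± 4i (complex conjugates)
General solution: y = e^(-3x)(C₁cos(4x) + C₂sin(4x))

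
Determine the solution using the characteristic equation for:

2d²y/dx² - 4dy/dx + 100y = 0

Characteristic equation: 2r² - 4r + 100 = 0
Divide by 2: r² - 2r + 50 = 0
Roots: r = 1 ± 7i (complex conjugates)
General solution: y = e^x(C₁cos(7x) + C₂sin(7x))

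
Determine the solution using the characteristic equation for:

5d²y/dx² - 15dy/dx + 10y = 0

Characteristic equation: 5r² - 15r + 10 = 0
Divide by 5: r² - 3r + 2 = 0
Roots: r = 1, 2 (distinct real)
General solution: y = C₁e^x + C₂e^(2x)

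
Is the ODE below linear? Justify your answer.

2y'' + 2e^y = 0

No. Nonlinear (e^y is nonlinear in y)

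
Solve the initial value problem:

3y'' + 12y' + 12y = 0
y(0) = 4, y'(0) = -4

General solution: y = (C₁ + C₂x)e^(-2x)
Repeated root r = -2
Applying ICs: C₁ = 4, C₂ = 4
Particular solution: y = (4 + 4x)e^(-2x)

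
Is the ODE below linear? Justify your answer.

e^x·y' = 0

Yes. Linear (y and its derivatives appear to the first power only, no products of y terms)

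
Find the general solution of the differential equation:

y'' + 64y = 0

Characteristic equation: r² + 64 = 0
Roots: r = ±8i (complex conjugates)
General solution: y = C₁cos(8x) + C₂sin(8x)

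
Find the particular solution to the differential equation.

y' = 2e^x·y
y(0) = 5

General solution: y = Ce^(2e^x)
Applying IC y(0) = 5:
Particular solution: y = 5e^(2(e^x - 1))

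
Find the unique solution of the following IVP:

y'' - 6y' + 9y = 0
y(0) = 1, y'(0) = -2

General solution: y = (C₁ + C₂x)e^(3x)
Repeated root r = 3
Applying ICs: C₁ = 1, C₂ = -5
Particular solution: y = (1 - 5x)e^(3x)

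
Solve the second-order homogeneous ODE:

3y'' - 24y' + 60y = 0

Characteristic equation: 3r² - 24r + 60 = 0
Divide by 3: r² - 8r + 20 = 0
Roots: r = 4 ± 2i (complex conjugates)
General solution: y = e^(4x)(C₁cos(2x) + C₂sin(2x))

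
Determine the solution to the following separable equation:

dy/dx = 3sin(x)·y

Separating variables and integrating:
ln|y| = -3cos(x) + C

General solution: y = Ce^(-3cos(x))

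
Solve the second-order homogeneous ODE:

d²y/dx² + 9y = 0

Characteristic equation: r² + 9 = 0
Roots: r = ±3i (complex conjugates)
General solution: y = C₁cos(3x) + C₂sin(3x)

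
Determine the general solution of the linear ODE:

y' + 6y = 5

Using integrating factor method:

General solution: y = 5/6 + Ce^(-6x)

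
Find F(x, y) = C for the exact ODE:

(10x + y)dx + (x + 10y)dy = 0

Verify exactness: ∂M/∂y = ∂N/∂x ✓
Find F(x,y) such that ∂F/∂x = M, ∂F/∂y = N
Solution: 5x² + xy + 5y² = C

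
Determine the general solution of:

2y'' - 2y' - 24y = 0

Characteristic equation: 2r² - 2r - 24 = 0
Divide by 2: r² - r - 12 = 0
Roots: r = 4, -3 (distinct real)
General solution: y = C₁e^(4x) + C₂e^(-3x)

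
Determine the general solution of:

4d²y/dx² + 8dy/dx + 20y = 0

Characteristic equation: 4r² + 8r + 20 = 0
Divide by 4: r² + 2r + 5 = 0
Roots: r = -1 ± 2i (complex conjugates)
General solution: y = e^(-x)(C₁cos(2x) + C₂sin(2x))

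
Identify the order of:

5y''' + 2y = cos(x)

The order is 3 (highest derivative is of order 3).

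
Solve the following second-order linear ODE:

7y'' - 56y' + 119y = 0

Characteristic equation: 7r² - 56r + 119 = 0
Divide by 7: r² - 8r + 17 = 0
Roots: r = 4 ± i (complex conjugates)
General solution: y = e^(4x)(C₁cos(x) + C₂sin(x))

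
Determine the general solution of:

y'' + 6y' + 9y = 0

Characteristic equation: r² + 6r + 9 = 0
Factored: (r + 3)² = 0
Repeated root: r = -3
General solution: y = (C₁ + C₂x)e^(-3x)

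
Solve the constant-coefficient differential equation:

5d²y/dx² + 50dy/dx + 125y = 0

Characteristic equation: 5r² + 50r + 125 = 0
Divide by 5: r² + 10r + 25 = 0
Factored: (r + 5)² = 0
Repeated root: r = -5
General solution: y = (C₁ + C₂x)e^(-5x)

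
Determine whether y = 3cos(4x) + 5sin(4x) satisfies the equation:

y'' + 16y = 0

Verification:
y'' = -48cos(4x) - 80sin(4x)
y'' + 16y = 0 ✓

Yes, it is a solution.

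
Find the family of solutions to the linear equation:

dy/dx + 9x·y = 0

Using integrating factor method:

General solution: y = Ce^(-9x^2/2)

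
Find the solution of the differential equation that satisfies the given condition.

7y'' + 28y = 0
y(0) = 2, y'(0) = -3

General solution: y = C₁cos(2x) + C₂sin(2x)
Complex roots r = ±2i
Applying ICs: C₁ = 2, C₂ = -3/2
Particular solution: y = 2cos(2x) - (3/2)sin(2x)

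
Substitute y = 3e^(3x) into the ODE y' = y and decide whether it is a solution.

Verification:
y = 3e^(3x)
y' = 9e^(3x)
But y = 3e^(3x)
y' ≠ y — the derivative does not match

No, it is not a solution.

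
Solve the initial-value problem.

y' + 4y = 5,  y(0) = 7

General solution: y = 5/4 + Ce^(-4x)
Applying y(0) = 7: C = 7 - 5/4 = 23/4
Particular solution: y = 5/4 + (23/4)e^(-4x)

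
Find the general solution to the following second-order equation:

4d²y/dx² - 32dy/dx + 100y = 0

Characteristic equation: 4r² - 32r + 100 = 0
Divide by 4: r² - 8r + 25 = 0
Roots: r = 4 ± 3i (complex conjugates)
General solution: y = e^(4x)(C₁cos(3x) + C₂sin(3x))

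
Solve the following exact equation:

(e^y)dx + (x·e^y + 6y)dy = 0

Verify exactness: ∂M/∂y = ∂N/∂x ✓
Find F(x,y) such that ∂F/∂x = M, ∂F/∂y = N
Solution: x·e^y + 3y² = C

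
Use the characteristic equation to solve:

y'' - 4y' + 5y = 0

Characteristic equation: r² - 4r + 5 = 0
Roots: r = 2 ± i (complex conjugates)
General solution: y = e^(2x)(C₁cos(x) + C₂sin(x))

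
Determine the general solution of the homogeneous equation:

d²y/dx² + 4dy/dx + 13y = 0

Characteristic equation: r² + 4r + 13 = 0
Roots: r = -2 ± 3i (complex conjugates)
General solution: y = e^(-2x)(C₁cos(3x) + C₂sin(3x))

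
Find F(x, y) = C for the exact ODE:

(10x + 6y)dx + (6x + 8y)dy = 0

Verify exactness: ∂M/∂y = ∂N/∂x ✓
Find F(x,y) such that ∂F/∂x = M, ∂F/∂y = N
Solution: 5x² + 6xy + 4y² = C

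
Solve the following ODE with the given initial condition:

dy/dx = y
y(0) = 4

General solution: y = Ce^x
Applying IC y(0) = 4:
Particular solution: y = 4e^x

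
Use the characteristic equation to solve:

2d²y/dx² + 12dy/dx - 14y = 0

Characteristic equation: 2r² + 12r - 14 = 0
Divide by 2: r² + 6r - 7 = 0
Roots: r = 1, -7 (distinct real)
General solution: y = C₁e^x + C₂e^(-7x)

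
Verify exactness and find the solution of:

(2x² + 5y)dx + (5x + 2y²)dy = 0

Verify exactness: ∂M/∂y = ∂N/∂x ✓
Find F(x,y) such that ∂F/∂x = M, ∂F/∂y = N
Solution: 2x³/3 + 5xy + 2y³/3 = C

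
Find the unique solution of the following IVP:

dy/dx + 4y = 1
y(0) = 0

General solution: y = 1/4 + Ce^(-4x)
Applying y(0) = 0: C = 0 - 1/4 = -1/4
Particular solution: y = 1/4 - (1/4)e^(-4x)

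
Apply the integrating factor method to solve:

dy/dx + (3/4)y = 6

Using integrating factor method:

General solution: y = 8 + Ce^(-3x/4)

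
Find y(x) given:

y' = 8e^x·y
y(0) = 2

General solution: y = Ce^(8e^x)
Applying IC y(0) = 2:
Particular solution: y = 2e^(8(e^x - 1))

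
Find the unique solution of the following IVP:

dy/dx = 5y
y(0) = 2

General solution: y = Ce^(5x)
Applying IC y(0) = 2:
Particular solution: y = 2e^(5x)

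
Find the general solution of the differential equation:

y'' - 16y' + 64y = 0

Characteristic equation: r² - 16r + 64 = 0
Factored: (r - 8)² = 0
Repeated root: r = 8
General solution: y = (C₁ + C₂x)e^(8x)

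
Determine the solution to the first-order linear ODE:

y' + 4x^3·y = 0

Using integrating factor method:

General solution: y = Ce^(-x^4)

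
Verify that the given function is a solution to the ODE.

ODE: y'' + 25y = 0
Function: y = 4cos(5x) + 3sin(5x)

Verification:
y'' = -100cos(5x) - 75sin(5x)
y'' + 25y = 0 ✓

Yes, it is a solution.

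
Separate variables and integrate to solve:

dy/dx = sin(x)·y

Separating variables and integrating:
ln|y| = -cos(x) + C

General solution: y = Ce^(-cos(x))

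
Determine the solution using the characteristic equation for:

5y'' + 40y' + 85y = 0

Characteristic equation: 5r² + 40r + 85 = 0
Divide by 5: r² + 8r + 17 = 0
Roots: r = -4 ± i (complex conjugates)
General solution: y = e^(-4x)(C₁cos(x) + C₂sin(x))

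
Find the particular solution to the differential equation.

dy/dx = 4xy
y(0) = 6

General solution: y = Ce^(2x²)
Applying IC y(0) = 6:
Particular solution: y = 6e^(2x²)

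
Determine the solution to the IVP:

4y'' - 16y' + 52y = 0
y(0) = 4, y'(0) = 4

General solution: y = e^(2x)(C₁cos(3x) + C₂sin(3x))
Complex roots r = 2 ± 3i
Applying ICs: C₁ = 4, C₂ = -4/3
Particular solution: y = e^(2x)(4cos(3x) - (4/3)sin(3x))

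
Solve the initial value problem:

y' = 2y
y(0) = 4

General solution: y = Ce^(2x)
Applying IC y(0) = 4:
Particular solution: y = 4e^(2x)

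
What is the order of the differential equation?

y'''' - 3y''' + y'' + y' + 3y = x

The order is 4 (highest derivative is of order 4).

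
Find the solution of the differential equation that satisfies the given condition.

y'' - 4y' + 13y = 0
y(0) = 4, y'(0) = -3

General solution: y = e^(2x)(C₁cos(3x) + C₂sin(3x))
Complex roots r = 2 ± 3i
Applying ICs: C₁ = 4, C₂ = -11/3
Particular solution: y = e^(2x)(4cos(3x) - (11/3)sin(3x))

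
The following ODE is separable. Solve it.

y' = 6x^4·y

Separating variables and integrating:
ln|y| = 6x^5/5 + C

General solution: y = Ce^(6x^5/5)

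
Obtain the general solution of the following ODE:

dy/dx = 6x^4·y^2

Separating variables and integrating:
-1/y = 6x^5/5 + C

General solution: y^-1 = (-6/5)x^5 + C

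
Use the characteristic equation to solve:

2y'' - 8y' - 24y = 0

Characteristic equation: 2r² - 8r - 24 = 0
Divide by 2: r² - 4r - 12 = 0
Roots: r = 6, -2 (distinct real)
General solution: y = C₁e^(6x) + C₂e^(-2x)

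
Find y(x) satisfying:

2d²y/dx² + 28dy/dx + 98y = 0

Characteristic equation: 2r² + 28r + 98 = 0
Divide by 2: r² + 14r + 49 = 0
Factored: (r + 7)² = 0
Repeated root: r = -7
General solution: y = (C₁ + C₂x)e^(-7x)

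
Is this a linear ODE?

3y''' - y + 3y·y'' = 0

No. Nonlinear (y·y'' term)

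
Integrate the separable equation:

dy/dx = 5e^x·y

Separating variables and integrating:
ln|y| = 5e^x + C

General solution: y = Ce^(5e^x)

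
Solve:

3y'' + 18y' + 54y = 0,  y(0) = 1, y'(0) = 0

General solution: y = e^(-3x)(C₁cos(3x) + C₂sin(3x))
Complex roots r = -3 ± 3i
Applying ICs: C₁ = 1, C₂ = 1
Particular solution: y = e^(-3x)(cos(3x) + sin(3x))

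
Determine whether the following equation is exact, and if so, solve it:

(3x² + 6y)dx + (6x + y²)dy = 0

Verify exactness: ∂M/∂y = ∂N/∂x ✓
Find F(x,y) such that ∂F/∂x = M, ∂F/∂y = N
Solution: x³ + 6xy + y³/3 = C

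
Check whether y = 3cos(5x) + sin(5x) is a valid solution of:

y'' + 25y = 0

Verification:
y'' = -75cos(5x) - 25sin(5x)
y'' + 25y = 0 ✓

Yes, it is a solution.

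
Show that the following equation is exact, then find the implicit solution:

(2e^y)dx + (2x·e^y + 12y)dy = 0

Verify exactness: ∂M/∂y = ∂N/∂x ✓
Find F(x,y) such that ∂F/∂x = M, ∂F/∂y = N
Solution: 2x·e^y + 6y² = C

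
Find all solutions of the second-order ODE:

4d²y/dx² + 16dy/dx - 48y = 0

Characteristic equation: 4r² + 16r - 48 = 0
Divide by 4: r² + 4r - 12 = 0
Roots: r = 2, -6 (distinct real)
General solution: y = C₁e^(2x) + C₂e^(-6x)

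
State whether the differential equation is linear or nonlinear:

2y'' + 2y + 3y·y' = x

Nonlinear (product y·y')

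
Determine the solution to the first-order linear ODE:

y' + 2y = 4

Using integrating factor method:

General solution: y = 2 + Ce^(-2x)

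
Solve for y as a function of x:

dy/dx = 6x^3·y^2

Separating variables and integrating:
-1/y = 3x^4/2 + C

General solution: y^-1 = (-3/2)x^4 + C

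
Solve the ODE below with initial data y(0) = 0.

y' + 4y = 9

General solution: y = 9/4 + Ce^(-4x)
Applying y(0) = 0: C = 0 - 9/4 = -9/4
Particular solution: y = 9/4 - (9/4)e^(-4x)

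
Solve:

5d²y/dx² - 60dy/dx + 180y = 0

Characteristic equation: 5r² - 60r + 180 = 0
Divide by 5: r² - 12r + 36 = 0
Factored: (r - 6)² = 0
Repeated root: r = 6
General solution: y = (C₁ + C₂x)e^(6x)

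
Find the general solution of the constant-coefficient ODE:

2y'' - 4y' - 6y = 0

Characteristic equation: 2r² - 4r - 6 = 0
Divide by 2: r² - 2r - 3 = 0
Roots: r = 3, -1 (distinct real)
General solution: y = C₁e^(3x) + C₂e^(-x)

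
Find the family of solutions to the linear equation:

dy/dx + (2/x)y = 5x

Using integrating factor method:

General solution: y = (5/4)x^2 + Cx^(-2)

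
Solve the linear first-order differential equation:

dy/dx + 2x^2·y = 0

Using integrating factor method:

General solution: y = Ce^(-2x^3/3)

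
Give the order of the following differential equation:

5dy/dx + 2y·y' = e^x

The order is 1 (highest derivative is of order 1).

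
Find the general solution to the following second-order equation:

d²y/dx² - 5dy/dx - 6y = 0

Characteristic equation: r² - 5r - 6 = 0
Roots: r = 6, -1 (distinct real)
General solution: y = C₁e^(6x) + C₂e^(-x)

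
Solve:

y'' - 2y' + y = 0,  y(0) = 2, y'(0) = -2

General solution: y = (C₁ + C₂x)e^x
Repeated root r = 1
Applying ICs: C₁ = 2, C₂ = -4
Particular solution: y = (2 - 4x)e^x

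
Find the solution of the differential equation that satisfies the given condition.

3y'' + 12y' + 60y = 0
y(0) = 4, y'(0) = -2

General solution: y = e^(-2x)(C₁cos(4x) + C₂sin(4x))
Complex roots r = -2 ± 4i
Applying ICs: C₁ = 4, C₂ = 3/2
Particular solution: y = e^(-2x)(4cos(4x) + (3/2)sin(4x))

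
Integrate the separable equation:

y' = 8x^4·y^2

Separating variables and integrating:
-1/y = 8x^5/5 + C

General solution: y^-1 = (-8/5)x^5 + C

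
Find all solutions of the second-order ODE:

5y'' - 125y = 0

Characteristic equation: 5r² - 125 = 0
Divide by 5: r² - 25 = 0
Roots: r = 5, -5 (distinct real)
General solution: y = C₁e^(5x) + C₂e^(-5x)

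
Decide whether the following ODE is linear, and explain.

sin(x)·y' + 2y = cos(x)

Linear (y and its derivatives appear to the first power only, no products of y terms)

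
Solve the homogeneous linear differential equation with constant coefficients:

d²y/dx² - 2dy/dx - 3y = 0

Characteristic equation: r² - 2r - 3 = 0
Roots: r = 3, -1 (distinct real)
General solution: y = C₁e^(3x) + C₂e^(-x)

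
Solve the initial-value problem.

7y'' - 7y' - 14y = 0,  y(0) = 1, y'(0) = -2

General solution: y = C₁e^(2x) + C₂e^(-x)
Applying ICs: C₁ = -1/3, C₂ = 4/3
Particular solution: y = -(1/3)e^(2x) + (4/3)e^(-x)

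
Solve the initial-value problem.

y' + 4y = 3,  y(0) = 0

General solution: y = 3/4 + Ce^(-4x)
Applying y(0) = 0: C = 0 - 3/4 = -3/4
Particular solution: y = 3/4 - (3/4)e^(-4x)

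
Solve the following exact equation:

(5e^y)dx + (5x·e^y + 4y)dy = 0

Verify exactness: ∂M/∂y = ∂N/∂x ✓
Find F(x,y) such that ∂F/∂x = M, ∂F/∂y = N
Solution: 5x·e^y + 2y² = C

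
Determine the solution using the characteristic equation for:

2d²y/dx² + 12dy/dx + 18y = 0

Characteristic equation: 2r² + 12r + 18 = 0
Divide by 2: r² + 6r + 9 = 0
Factored: (r + 3)² = 0
Repeated root: r = -3
General solution: y = (C₁ + C₂x)e^(-3x)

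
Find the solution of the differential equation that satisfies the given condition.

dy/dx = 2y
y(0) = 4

General solution: y = Ce^(2x)
Applying IC y(0) = 4:
Particular solution: y = 4e^(2x)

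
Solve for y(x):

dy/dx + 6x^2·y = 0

Using integrating factor method:

General solution: y = Ce^(-2x^3)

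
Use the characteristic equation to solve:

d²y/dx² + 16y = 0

Characteristic equation: r² + 16 = 0
Roots: r = ±4i (complex conjugates)
General solution: y = C₁cos(4x) + C₂sin(4x)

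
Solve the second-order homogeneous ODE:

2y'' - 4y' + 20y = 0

Characteristic equation: 2r² - 4r + 20 = 0
Divide by 2: r² - 2r + 10 = 0
Roots: r = 1 ± 3i (complex conjugates)
General solution: y = e^x(C₁cos(3x) + C₂sin(3x))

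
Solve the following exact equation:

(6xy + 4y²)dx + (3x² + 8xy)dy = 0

Verify exactness: ∂M/∂y = ∂N/∂x ✓
Find F(x,y) such that ∂F/∂x = M, ∂F/∂y = N
Solution: 3x²y + 4xy² = C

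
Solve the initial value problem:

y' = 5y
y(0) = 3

General solution: y = Ce^(5x)
Applying IC y(0) = 3:
Particular solution: y = 3e^(5x)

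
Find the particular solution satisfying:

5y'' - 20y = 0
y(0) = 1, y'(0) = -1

General solution: y = C₁e^(2x) + C₂e^(-2x)
Applying ICs: C₁ = 1/4, C₂ = 3/4
Particular solution: y = (1/4)e^(2x) + (3/4)e^(-2x)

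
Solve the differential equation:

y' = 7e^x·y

Separating variables and integrating:
ln|y| = 7e^x + C

General solution: y = Ce^(7e^x)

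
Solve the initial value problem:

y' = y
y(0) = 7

General solution: y = Ce^x
Applying IC y(0) = 7:
Particular solution: y = 7e^x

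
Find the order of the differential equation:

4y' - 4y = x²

The order is 1 (highest derivative is of order 1).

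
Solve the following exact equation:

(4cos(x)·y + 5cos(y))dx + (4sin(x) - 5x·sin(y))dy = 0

Verify exactness: ∂M/∂y = ∂N/∂x ✓
Find F(x,y) such that ∂F/∂x = M, ∂F/∂y = N
Solution: 4sin(x)·y + 5x·cos(y) = C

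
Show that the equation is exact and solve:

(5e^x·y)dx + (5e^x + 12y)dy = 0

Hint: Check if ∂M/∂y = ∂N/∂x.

Verify exactness: ∂M/∂y = ∂N/∂x ✓
Find F(x,y) such that ∂F/∂x = M, ∂F/∂y = N
Solution: 5e^x·y + 6y² = C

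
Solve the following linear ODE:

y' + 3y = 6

Using integrating factor method:

General solution: y = 2 + Ce^(-3x)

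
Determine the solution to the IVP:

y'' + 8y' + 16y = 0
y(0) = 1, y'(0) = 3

General solution: y = (C₁ + C₂x)e^(-4x)
Repeated root r = -4
Applying ICs: C₁ = 1, C₂ = 7
Particular solution: y = (1 + 7x)e^(-4x)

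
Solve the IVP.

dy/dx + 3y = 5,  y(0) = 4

General solution: y = 5/3 + Ce^(-3x)
Applying y(0) = 4: C = 4 - 5/3 = 7/3
Particular solution: y = 5/3 + (7/3)e^(-3x)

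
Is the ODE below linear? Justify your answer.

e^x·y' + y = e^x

Yes. Linear (y and its derivatives appear to the first power only, no products of y terms)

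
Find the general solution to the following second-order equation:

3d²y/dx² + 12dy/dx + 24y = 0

Characteristic equation: 3r² + 12r + 24 = 0
Divide by 3: r² + 4r + 8 = 0
Roots: r = -2 ± 2i (complex conjugates)
General solution: y = e^(-2x)(C₁cos(2x) + C₂sin(2x))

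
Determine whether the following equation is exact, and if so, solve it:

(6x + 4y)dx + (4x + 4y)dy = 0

Verify exactness: ∂M/∂y = ∂N/∂x ✓
Find F(x,y) such that ∂F/∂x = M, ∂F/∂y = N
Solution: 3x² + 4xy + 2y² = C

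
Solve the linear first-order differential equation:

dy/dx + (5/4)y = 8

Using integrating factor method:

General solution: y = 32/5 + Ce^(-5x/4)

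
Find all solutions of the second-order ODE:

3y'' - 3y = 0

Characteristic equation: 3r² - 3 = 0
Divide by 3: r² - 1 = 0
Roots: r = 1, -1 (distinct real)
General solution: y = C₁e^x + C₂e^(-x)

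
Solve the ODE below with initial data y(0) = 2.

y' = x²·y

General solution: y = Ce^(x³/3)
Applying IC y(0) = 2:
Particular solution: y = 2e^(x³/3)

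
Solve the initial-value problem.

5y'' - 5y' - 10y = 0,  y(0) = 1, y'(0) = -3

General solution: y = C₁e^(2x) + C₂e^(-x)
Applying ICs: C₁ = -2/3, C₂ = 5/3
Particular solution: y = -(2/3)e^(2x) + (5/3)e^(-x)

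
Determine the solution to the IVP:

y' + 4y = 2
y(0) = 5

General solution: y = 1/2 + Ce^(-4x)
Applying y(0) = 5: C = 5 - 1/2 = 9/2
Particular solution: y = 1/2 + (9/2)e^(-4x)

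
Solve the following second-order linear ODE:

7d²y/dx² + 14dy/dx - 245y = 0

Characteristic equation: 7r² + 14r - 245 = 0
Divide by 7: r² + 2r - 35 = 0
Roots: r = 5, -7 (distinct real)
General solution: y = C₁e^(5x) + C₂e^(-7x)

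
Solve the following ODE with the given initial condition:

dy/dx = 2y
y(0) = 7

General solution: y = Ce^(2x)
Applying IC y(0) = 7:
Particular solution: y = 7e^(2x)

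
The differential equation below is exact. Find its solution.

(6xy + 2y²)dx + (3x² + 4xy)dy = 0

Verify exactness: ∂M/∂y = ∂N/∂x ✓
Find F(x,y) such that ∂F/∂x = M, ∂F/∂y = N
Solution: 3x²y + 2xy² = C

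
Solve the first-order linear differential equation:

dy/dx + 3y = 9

Using integrating factor method:

General solution: y = 3 + Ce^(-3x)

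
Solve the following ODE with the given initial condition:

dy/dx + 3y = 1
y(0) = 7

General solution: y = 1/3 + Ce^(-3x)
Applying y(0) = 7: C = 7 - 1/3 = 20/3
Particular solution: y = 1/3 + (20/3)e^(-3x)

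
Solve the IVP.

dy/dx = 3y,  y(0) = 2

General solution: y = Ce^(3x)
Applying IC y(0) = 2:
Particular solution: y = 2e^(3x)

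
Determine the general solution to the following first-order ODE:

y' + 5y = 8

Using integrating factor method:

General solution: y = 8/5 + Ce^(-5x)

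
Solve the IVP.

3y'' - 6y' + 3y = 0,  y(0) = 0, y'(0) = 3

General solution: y = (C₁ + C₂x)e^x
Repeated root r = 1
Applying ICs: C₁ = 0, C₂ = 3
Particular solution: y = 3xe^x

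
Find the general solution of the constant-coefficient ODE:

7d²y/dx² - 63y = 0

Characteristic equation: 7r² - 63 = 0
Divide by 7: r² - 9 = 0
Roots: r = 3, -3 (distinct real)
General solution: y = C₁e^(3x) + C₂e^(-3x)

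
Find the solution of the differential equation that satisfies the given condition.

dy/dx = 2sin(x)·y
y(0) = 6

General solution: y = Ce^(-2cos(x))
Applying IC y(0) = 6:
Particular solution: y = 6e^(2(1-cos(x)))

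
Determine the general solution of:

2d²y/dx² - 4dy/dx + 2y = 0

Characteristic equation: 2r² - 4r + 2 = 0
Divide by 2: r² - 2r + 1 = 0
Factored: (r - 1)² = 0
Repeated root: r = 1
General solution: y = (C₁ + C₂x)e^x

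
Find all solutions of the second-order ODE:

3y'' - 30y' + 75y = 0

Characteristic equation: 3r² - 30r + 75 = 0
Divide by 3: r² - 10r + 25 = 0
Factored: (r - 5)² = 0
Repeated root: r = 5
General solution: y = (C₁ + C₂x)e^(5x)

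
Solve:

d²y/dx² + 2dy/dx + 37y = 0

Characteristic equation: r² + 2r + 37 = 0
Roots: r = -1 ± 6i (complex conjugates)
General solution: y = e^(-x)(C₁cos(6x) + C₂sin(6x))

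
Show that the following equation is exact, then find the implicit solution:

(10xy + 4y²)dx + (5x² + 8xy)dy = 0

Verify exactness: ∂M/∂y = ∂N/∂x ✓
Find F(x,y) such that ∂F/∂x = M, ∂F/∂y = N
Solution: 5x²y + 4xy² = C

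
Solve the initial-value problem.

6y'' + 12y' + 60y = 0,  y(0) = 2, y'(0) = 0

General solution: y = e^(-x)(C₁cos(3x) + C₂sin(3x))
Complex roots r = -1 ± 3i
Applying ICs: C₁ = 2, C₂ = 2/3
Particular solution: y = e^(-x)(2cos(3x) + (2/3)sin(3x))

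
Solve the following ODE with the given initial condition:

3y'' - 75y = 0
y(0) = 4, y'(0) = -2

General solution: y = C₁e^(5x) + C₂e^(-5x)
Applying ICs: C₁ = 9/5, C₂ = 11/5
Particular solution: y = (9/5)e^(5x) + (11/5)e^(-5x)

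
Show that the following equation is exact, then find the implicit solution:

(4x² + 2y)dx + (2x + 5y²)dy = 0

Verify exactness: ∂M/∂y = ∂N/∂x ✓
Find F(x,y) such that ∂F/∂x = M, ∂F/∂y = N
Solution: 4x³/3 + 2xy + 5y³/3 = C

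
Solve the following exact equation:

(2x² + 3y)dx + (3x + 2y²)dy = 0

Verify exactness: ∂M/∂y = ∂N/∂x ✓
Find F(x,y) such that ∂F/∂x = M, ∂F/∂y = N
Solution: 2x³/3 + 3xy + 2y³/3 = C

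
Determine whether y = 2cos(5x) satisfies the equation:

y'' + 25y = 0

Verification:
y'' = -50cos(5x)
y'' + 25y = 0 ✓

Yes, it is a solution.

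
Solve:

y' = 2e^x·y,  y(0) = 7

General solution: y = Ce^(2e^x)
Applying IC y(0) = 7:
Particular solution: y = 7e^(2(e^x - 1))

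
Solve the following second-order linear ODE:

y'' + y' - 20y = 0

Characteristic equation: r² + r - 20 = 0
Roots: r = 4, -5 (distinct real)
General solution: y = C₁e^(4x) + C₂e^(-5x)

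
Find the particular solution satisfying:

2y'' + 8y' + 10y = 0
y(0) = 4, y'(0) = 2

General solution: y = e^(-2x)(C₁cos(x) + C₂sin(x))
Complex roots r = -2 ± i
Applying ICs: C₁ = 4, C₂ = 10
Particular solution: y = e^(-2x)(4cos(x) + 10sin(x))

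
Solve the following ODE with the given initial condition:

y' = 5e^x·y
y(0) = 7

General solution: y = Ce^(5e^x)
Applying IC y(0) = 7:
Particular solution: y = 7e^(5(e^x - 1))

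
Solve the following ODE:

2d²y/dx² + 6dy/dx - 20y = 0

Characteristic equation: 2r² + 6r - 20 = 0
Divide by 2: r² + 3r - 10 = 0
Roots: r = 2, -5 (distinct real)
General solution: y = C₁e^(2x) + C₂e^(-5x)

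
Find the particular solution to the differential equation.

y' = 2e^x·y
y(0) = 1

General solution: y = Ce^(2e^x)
Applying IC y(0) = 1:
Particular solution: y = e^(2(e^x - 1))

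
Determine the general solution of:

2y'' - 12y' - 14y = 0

Characteristic equation: 2r² - 12r - 14 = 0
Divide by 2: r² - 6r - 7 = 0
Roots: r = 7, -1 (distinct real)
General solution: y = C₁e^(7x) + C₂e^(-x)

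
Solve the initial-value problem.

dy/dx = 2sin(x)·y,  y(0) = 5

General solution: y = Ce^(-2cos(x))
Applying IC y(0) = 5:
Particular solution: y = 5e^(2(1-cos(x)))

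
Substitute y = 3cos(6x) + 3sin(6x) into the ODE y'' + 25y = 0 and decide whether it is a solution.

Verification:
y'' = -108cos(6x) - 108sin(6x)
y'' + 25y ≠ 0 (frequency mismatch: got 36 instead of 25)

No, it is not a solution.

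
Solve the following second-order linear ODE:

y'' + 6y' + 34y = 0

Characteristic equation: r² + 6r + 34 = 0
Roots: r = -3 ± 5i (complex conjugates)
General solution: y = e^(-3x)(C₁cos(5x) + C₂sin(5x))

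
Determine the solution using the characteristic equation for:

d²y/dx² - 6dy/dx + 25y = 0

Characteristic equation: r² - 6r + 25 = 0
Roots: r = 3 ± 4i (complex conjugates)
General solution: y = e^(3x)(C₁cos(4x) + C₂sin(4x))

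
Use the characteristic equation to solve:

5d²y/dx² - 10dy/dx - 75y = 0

Characteristic equation: 5r² - 10r - 75 = 0
Divide by 5: r² - 2r - 15 = 0
Roots: r = 5, -3 (distinct real)
General solution: y = C₁e^(5x) + C₂e^(-3x)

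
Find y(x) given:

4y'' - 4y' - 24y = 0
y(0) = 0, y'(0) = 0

General solution: y = C₁e^(3x) + C₂e^(-2x)
Applying ICs: C₁ = 0, C₂ = 0
Particular solution: y = 0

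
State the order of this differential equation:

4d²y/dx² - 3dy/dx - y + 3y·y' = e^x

The order is 2 (highest derivative is of order 2).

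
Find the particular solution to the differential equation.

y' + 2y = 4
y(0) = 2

General solution: y = 2 + Ce^(-2x)
Applying y(0) = 2: C = 2 - 2 = 0
Particular solution: y = 2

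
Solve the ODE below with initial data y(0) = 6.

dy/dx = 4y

General solution: y = Ce^(4x)
Applying IC y(0) = 6:
Particular solution: y = 6e^(4x)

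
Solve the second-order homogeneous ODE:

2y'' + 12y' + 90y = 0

Characteristic equation: 2r² + 12r + 90 = 0
Divide by 2: r² + 6r + 45 = 0
Roots: r = -3 ± 6i (complex conjugates)
General solution: y = e^(-3x)(C₁cos(6x) + C₂sin(6x))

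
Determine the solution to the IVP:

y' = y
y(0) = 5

General solution: y = Ce^x
Applying IC y(0) = 5:
Particular solution: y = 5e^x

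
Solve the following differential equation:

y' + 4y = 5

Using integrating factor method:

General solution: y = 5/4 + Ce^(-4x)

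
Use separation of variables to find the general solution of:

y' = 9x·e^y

Separating variables and integrating:
-e^(-y) = 9x²/2 + C

General solution: y = -ln(C - 9x²/2)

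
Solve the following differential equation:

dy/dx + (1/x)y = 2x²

Using integrating factor method:

General solution: y = (1/2)x^3 + C/x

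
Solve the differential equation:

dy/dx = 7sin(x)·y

Separating variables and integrating:
ln|y| = -7cos(x) + C

General solution: y = Ce^(-7cos(x))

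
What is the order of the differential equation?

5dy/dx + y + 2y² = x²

The order is 1 (highest derivative is of order 1).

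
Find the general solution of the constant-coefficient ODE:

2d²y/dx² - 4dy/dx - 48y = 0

Characteristic equation: 2r² - 4r - 48 = 0
Divide by 2: r² - 2r - 24 = 0
Roots: r = 6, -4 (distinct real)
General solution: y = C₁e^(6x) + C₂e^(-4x)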